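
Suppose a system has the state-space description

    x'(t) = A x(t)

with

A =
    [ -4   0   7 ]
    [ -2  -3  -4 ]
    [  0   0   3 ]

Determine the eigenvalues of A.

-4, -3, 3

det(sI - A) = s^3 - (tr A)s^2 + (M11 + M22 + M33)s - det A, where Mii is the 2×2 principal minor of A obtained by deleting row i and column i.
tr A = (-4) + (-3) + 3 = -4; M11 = (-3)·3 - (-4)·0 = -9 - 0 = -9; M22 = (-4)·3 - 7·0 = -12 - 0 = -12; M33 = (-4)·(-3) - 0·(-2) = 12 - 0 = 12; sum of minors = -9.
det A = (-4)·((-3)·3 - (-4)·0) - 0·((-2)·3 - (-4)·0) + 7·((-2)·0 - (-3)·0) = (-4)·(-9) - 0·(-6) + 7·0 = 36.
So p(s) = det(sI - A) = s^3 + 4s^2 - 9s - 36.
Rational-root test: any integer root divides -36. Testing small divisors, s = -3 works: p(-3) = -27 + 36 + 27 + (-36) = 0, so (s + 3) is a factor.
Dividing, p(s) = (s + 3)(s^2 + s - 12).
Factor s^2 + s - 12: two numbers with sum -1 and product -12 are 3 and -4, so s^2 + s - 12 = (s - 3)(s + 4).
Hence p(s) = (s - 3) (s + 3) (s + 4), with roots -4, -3, 3.
At least one eigenvalue has non-negative real part, so the system is not asymptotically stable.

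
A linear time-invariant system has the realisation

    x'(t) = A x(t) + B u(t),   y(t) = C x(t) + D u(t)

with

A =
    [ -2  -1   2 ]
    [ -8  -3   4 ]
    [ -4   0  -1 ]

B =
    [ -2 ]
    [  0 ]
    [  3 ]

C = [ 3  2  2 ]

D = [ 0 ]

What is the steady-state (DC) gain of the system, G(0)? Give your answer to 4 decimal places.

14.0000

G(0) = C(-A)^{-1}B + D = -C A^{-1} B + D.
det A = -6, so A^{-1} = (1/-6)·adj(A) = [[-1/2, 1/6, -1/3], [4, -5/3, 4/3], [2, -2/3, 1/3]]
A^{-1} B = [0, -4, -3]^T
C A^{-1} B = -14
G(0) = D - C A^{-1} B = 0 - (-14) = 14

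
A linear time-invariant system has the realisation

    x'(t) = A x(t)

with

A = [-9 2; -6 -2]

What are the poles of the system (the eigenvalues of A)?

det(sI - A) = s^2 - (tr A)s + det A, with tr A = (-9) + (-2) = -11 and det A = (-9)·(-2) - 2·(-6) = 18 - (-12) = 30.
So p(s) = det(sI - A) = s^2 + 11s + 30.
Factor s^2 + 11s + 30: two numbers with sum -11 and product 30 are -5 and -6, so s^2 + 11s + 30 = (s + 5)(s + 6).
Hence p(s) = (s + 5) (s + 6), with roots -6, -5.
All eigenvalues have negative real part, so the system is asymptotically stable.

-6, -5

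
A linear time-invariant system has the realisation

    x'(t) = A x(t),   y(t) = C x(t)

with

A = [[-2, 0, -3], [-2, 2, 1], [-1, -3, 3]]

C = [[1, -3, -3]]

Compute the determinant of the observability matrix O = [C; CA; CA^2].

-2088

CA = [[7, 3, -15]]
CA^2 = [[-5, 51, -63]]
Observability matrix O = [C; CA; CA^2] = [[1, -3, -3], [7, 3, -15], [-5, 51, -63]]
Expanding along the first row, det(O) = 1·(3·(-63) - (-15)·51) - (-3)·(7·(-63) - (-15)·(-5)) + (-3)·(7·51 - 3·(-5)) = 1·576 - (-3)·(-516) + (-3)·372 = -2088
Since det(O) ≠ 0, rank(O) = 3 and the system is completely observable.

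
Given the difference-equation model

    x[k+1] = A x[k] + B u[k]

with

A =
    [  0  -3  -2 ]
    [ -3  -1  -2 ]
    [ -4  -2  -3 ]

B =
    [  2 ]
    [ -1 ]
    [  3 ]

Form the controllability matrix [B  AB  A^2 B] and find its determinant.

2099

AB = [[-3], [-11], [-15]]
A^2B = [[63], [50], [79]]
Controllability matrix C = [B  AB  A^2B] = [[2, -3, 63], [-1, -11, 50], [3, -15, 79]]
Expanding along the first row, det(C) = 2·((-11)·79 - 50·(-15)) - (-3)·((-1)·79 - 50·3) + 63·((-1)·(-15) - (-11)·3) = 2·(-119) - (-3)·(-229) + 63·48 = 2099
Since det(C) ≠ 0, rank(C) = 3 and the system is completely controllable.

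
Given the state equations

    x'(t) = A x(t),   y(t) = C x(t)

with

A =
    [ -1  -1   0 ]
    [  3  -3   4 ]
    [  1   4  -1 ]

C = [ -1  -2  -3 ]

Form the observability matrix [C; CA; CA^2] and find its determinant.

282

CA = [[-8, -5, -5]]
CA^2 = [[-12, 3, -15]]
Observability matrix O = [C; CA; CA^2] = [[-1, -2, -3], [-8, -5, -5], [-12, 3, -15]]
Expanding along the first row, det(O) = (-1)·((-5)·(-15) - (-5)·3) - (-2)·((-8)·(-15) - (-5)·(-12)) + (-3)·((-8)·3 - (-5)·(-12)) = (-1)·90 - (-2)·60 + (-3)·(-84) = 282
Since det(O) ≠ 0, rank(O) = 3 and the system is completely observable.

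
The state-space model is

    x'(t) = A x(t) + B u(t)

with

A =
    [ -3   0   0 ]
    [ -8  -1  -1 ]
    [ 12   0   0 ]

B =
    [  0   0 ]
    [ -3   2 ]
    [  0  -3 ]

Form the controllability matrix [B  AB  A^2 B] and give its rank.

2

AB = [[0, 0], [3, 1], [0, 0]]
A^2B = [[0, 0], [-3, -1], [0, 0]]
Controllability matrix C = [B  AB  A^2B] = [[0, 0, 0, 0, 0, 0], [-3, 2, 3, 1, -3, -1], [0, -3, 0, 0, 0, 0]]
Row 1 of C is identically zero, so rank(C) ≤ 2.
The 2×2 minor from rows 2, 3, columns 1, 2 is (-3)·(-3) - 2·0 = 9 - 0 = 9 ≠ 0, so rank(C) = 2.
rank(C) = 2 < n = 3, so the pair (A, B) is not completely controllable.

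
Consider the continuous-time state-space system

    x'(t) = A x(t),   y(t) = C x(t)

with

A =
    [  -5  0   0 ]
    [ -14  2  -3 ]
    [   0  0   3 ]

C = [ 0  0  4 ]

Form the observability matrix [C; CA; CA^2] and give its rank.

CA = [[0, 0, 12]]
CA^2 = [[0, 0, 36]]
Observability matrix O = [C; CA; CA^2] = [[0, 0, 4], [0, 0, 12], [0, 0, 36]]
Every row of O is a scalar multiple of row 1 = [0, 0, 4] (multipliers 1, 3, 9), so the rows span a one-dimensional space.
O ≠ 0, hence rank(O) = 1.
rank(O) = 1 < n = 3, so the pair (A, C) is not completely observable.

1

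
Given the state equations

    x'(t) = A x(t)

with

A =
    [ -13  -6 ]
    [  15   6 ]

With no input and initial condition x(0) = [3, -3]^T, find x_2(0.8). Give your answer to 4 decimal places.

det(sI - A) = s^2 - (tr A)s + det A, with tr A = (-13) + 6 = -7 and det A = (-13)·6 - (-6)·15 = -78 - (-90) = 12.
So p(s) = det(sI - A) = s^2 + 7s + 12.
Factor s^2 + 7s + 12: two numbers with sum -7 and product 12 are -3 and -4, so s^2 + 7s + 12 = (s + 3)(s + 4).
Hence p(s) = (s + 3) (s + 4), with roots -4, -3.
The eigenvalues -4, -3 are distinct and real, so A is diagonalisable and x(t) = e^{At} x(0) = V diag(e^{λ_i t}) V^{-1} x(0), where the columns of V are the eigenvectors.
λ = -4: A - (-4)I = [[-9, -6], [15, 10]]. Row 1 gives (-9)·v1 + (-6)·v2 = 0, so take v_1 = [-2, 3]^T.
λ = -3: A - (-3)I = [[-10, -6], [15, 9]]. Row 1 gives (-10)·v1 + (-6)·v2 = 0, so take v_2 = [3, -5]^T.
V = [v_1 v_2] = [[-2, 3], [3, -5]] has det V = 1, so V^{-1} = adj(V)/det V = [[-5, -3], [-3, -2]].
Modal coordinates z(0) = V^{-1} x(0): (-5)·3 + (-3)·(-3) = -6; (-3)·3 + (-2)·(-3) = -3; so z(0) = [-6, -3]^T.
x_2(t) = Σ_i (v_i)_2 · z_i(0) · e^{λ_i t} (row 2 of V times the modal terms).
x_2(0.8) = 3·(-6)·e^{-4·0.8} + (-5)·(-3)·e^{-3·0.8} = (-18)·0.04076220 + 15·0.09071795 = 0.6270.

0.6270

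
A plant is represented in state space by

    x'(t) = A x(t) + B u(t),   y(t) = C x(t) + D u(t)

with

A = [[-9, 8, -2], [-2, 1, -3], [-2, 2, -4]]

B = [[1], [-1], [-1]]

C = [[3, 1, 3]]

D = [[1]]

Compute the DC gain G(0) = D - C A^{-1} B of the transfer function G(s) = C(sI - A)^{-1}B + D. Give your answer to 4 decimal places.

-0.8667

G(0) = C(-A)^{-1}B + D = -C A^{-1} B + D.
det A = -30, so A^{-1} = (1/-30)·adj(A) = [[-1/15, -14/15, 11/15], [1/15, -16/15, 23/30], [1/15, -1/15, -7/30]]
A^{-1} B = [2/15, 11/30, 11/30]^T
C A^{-1} B = 28/15
G(0) = D - C A^{-1} B = 1 - (28/15) = -13/15 ≈ -0.8667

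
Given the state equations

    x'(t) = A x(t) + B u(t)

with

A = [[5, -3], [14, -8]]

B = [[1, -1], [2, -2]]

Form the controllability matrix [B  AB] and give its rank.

AB = [[-1, 1], [-2, 2]]
Controllability matrix C = [B  AB] = [[1, -1, -1, 1], [2, -2, -2, 2]]
Every column of C is a scalar multiple of column 1 = [1, 2] (multipliers 1, -1, -1, 1), so the columns span a one-dimensional space.
C ≠ 0, hence rank(C) = 1.
rank(C) = 1 < n = 2, so the pair (A, B) is not completely controllable.

1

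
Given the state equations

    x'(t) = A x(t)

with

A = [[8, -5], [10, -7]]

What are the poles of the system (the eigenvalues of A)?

det(sI - A) = s^2 - (tr A)s + det A, with tr A = 8 + (-7) = 1 and det A = 8·(-7) - (-5)·10 = -56 - (-50) = -6.
So p(s) = det(sI - A) = s^2 - s - 6.
Factor s^2 - s - 6: two numbers with sum 1 and product -6 are 3 and -2, so s^2 - s - 6 = (s - 3)(s + 2).
Hence p(s) = (s - 3) (s + 2), with roots -2, 3.
At least one eigenvalue has non-negative real part, so the system is not asymptotically stable.

-2, 3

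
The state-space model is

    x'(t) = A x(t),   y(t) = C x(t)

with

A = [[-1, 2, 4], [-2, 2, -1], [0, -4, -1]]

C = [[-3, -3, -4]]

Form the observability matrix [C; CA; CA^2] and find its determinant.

-2318

CA = [[9, 4, -5]]
CA^2 = [[-17, 46, 37]]
Observability matrix O = [C; CA; CA^2] = [[-3, -3, -4], [9, 4, -5], [-17, 46, 37]]
Expanding along the first row, det(O) = (-3)·(4·37 - (-5)·46) - (-3)·(9·37 - (-5)·(-17)) + (-4)·(9·46 - 4·(-17)) = (-3)·378 - (-3)·248 + (-4)·482 = -2318
Since det(O) ≠ 0, rank(O) = 3 and the system is completely observable.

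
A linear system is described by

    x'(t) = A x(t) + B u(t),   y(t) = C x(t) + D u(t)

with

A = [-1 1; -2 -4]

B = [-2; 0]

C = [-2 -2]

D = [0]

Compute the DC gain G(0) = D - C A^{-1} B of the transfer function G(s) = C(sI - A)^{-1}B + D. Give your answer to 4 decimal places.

G(0) = C(-A)^{-1}B + D = -C A^{-1} B + D.
det A = 6, so A^{-1} = (1/6)·adj(A) = [[-2/3, -1/6], [1/3, -1/6]]
A^{-1} B = [4/3, -2/3]^T
C A^{-1} B = -4/3
G(0) = D - C A^{-1} B = 0 - (-4/3) = 4/3 ≈ 1.3333

1.3333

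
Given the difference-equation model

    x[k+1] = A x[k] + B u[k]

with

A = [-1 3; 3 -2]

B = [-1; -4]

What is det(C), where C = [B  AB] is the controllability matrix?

-49

AB = [[-11], [5]]
Controllability matrix C = [B  AB] = [[-1, -11], [-4, 5]]
det(C) = (-1)·5 - (-11)·(-4) = -5 - 44 = -49
Since det(C) ≠ 0, rank(C) = 2 and the system is completely controllable.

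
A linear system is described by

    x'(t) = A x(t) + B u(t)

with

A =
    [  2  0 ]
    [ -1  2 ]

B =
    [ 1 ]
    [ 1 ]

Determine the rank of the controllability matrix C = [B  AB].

2

AB = [[2], [1]]
Controllability matrix C = [B  AB] = [[1, 2], [1, 1]]
det(C) = 1·1 - 2·1 = 1 - 2 = -1 ≠ 0, so rank(C) = 2.
rank(C) = 2 = n, so the pair (A, B) is completely controllable.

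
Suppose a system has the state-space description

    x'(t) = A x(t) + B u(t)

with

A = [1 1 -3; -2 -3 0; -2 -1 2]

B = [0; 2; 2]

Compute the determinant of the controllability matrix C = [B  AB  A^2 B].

AB = [[-4], [-6], [2]]
A^2B = [[-16], [26], [18]]
Controllability matrix C = [B  AB  A^2B] = [[0, -4, -16], [2, -6, 26], [2, 2, 18]]
Expanding along the first row, det(C) = 0·((-6)·18 - 26·2) - (-4)·(2·18 - 26·2) + (-16)·(2·2 - (-6)·2) = 0·(-160) - (-4)·(-16) + (-16)·16 = -320
Since det(C) ≠ 0, rank(C) = 3 and the system is completely controllable.

-320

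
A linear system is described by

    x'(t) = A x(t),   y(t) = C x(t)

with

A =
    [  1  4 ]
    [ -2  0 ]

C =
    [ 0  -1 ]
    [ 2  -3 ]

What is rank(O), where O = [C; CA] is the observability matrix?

2

CA = [[2, 0], [8, 8]]
Observability matrix O = [C; CA] = [[0, -1], [2, -3], [2, 0], [8, 8]]
Take the 2×2 submatrix of O formed by rows 1, 2: [[0, -1], [2, -3]]. Its determinant is 0·(-3) - (-1)·2 = 0 - (-2) = 2 ≠ 0.
So rank(O) ≥ 2; since O has 2 columns, rank(O) = 2.
rank(O) = 2 = n, so the pair (A, C) is completely observable.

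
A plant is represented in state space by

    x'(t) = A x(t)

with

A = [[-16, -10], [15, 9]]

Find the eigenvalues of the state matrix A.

det(sI - A) = s^2 - (tr A)s + det A, with tr A = (-16) + 9 = -7 and det A = (-16)·9 - (-10)·15 = -144 - (-150) = 6.
So p(s) = det(sI - A) = s^2 + 7s + 6.
Factor s^2 + 7s + 6: two numbers with sum -7 and product 6 are -1 and -6, so s^2 + 7s + 6 = (s + 1)(s + 6).
Hence p(s) = (s + 1) (s + 6), with roots -6, -1.
All eigenvalues have negative real part, so the system is asymptotically stable.

-6, -1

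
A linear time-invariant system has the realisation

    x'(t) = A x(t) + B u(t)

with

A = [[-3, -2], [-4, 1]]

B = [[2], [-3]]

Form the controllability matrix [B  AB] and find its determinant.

AB = [[0], [-11]]
Controllability matrix C = [B  AB] = [[2, 0], [-3, -11]]
det(C) = 2·(-11) - 0·(-3) = -22 - 0 = -22
Since det(C) ≠ 0, rank(C) = 2 and the system is completely controllable.

-22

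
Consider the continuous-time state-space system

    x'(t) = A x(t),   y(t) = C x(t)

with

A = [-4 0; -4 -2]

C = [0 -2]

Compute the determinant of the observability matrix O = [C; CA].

CA = [[8, 4]]
Observability matrix O = [C; CA] = [[0, -2], [8, 4]]
det(O) = 0·4 - (-2)·8 = 0 - (-16) = 16
Since det(O) ≠ 0, rank(O) = 2 and the system is completely observable.

16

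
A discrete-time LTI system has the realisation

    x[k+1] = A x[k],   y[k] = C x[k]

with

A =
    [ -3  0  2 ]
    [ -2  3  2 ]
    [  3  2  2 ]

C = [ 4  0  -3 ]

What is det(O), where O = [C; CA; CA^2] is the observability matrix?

-1028

CA = [[-21, -6, 2]]
CA^2 = [[81, -14, -50]]
Observability matrix O = [C; CA; CA^2] = [[4, 0, -3], [-21, -6, 2], [81, -14, -50]]
Expanding along the first row, det(O) = 4·((-6)·(-50) - 2·(-14)) - 0·((-21)·(-50) - 2·81) + (-3)·((-21)·(-14) - (-6)·81) = 4·328 - 0·888 + (-3)·780 = -1028
Since det(O) ≠ 0, rank(O) = 3 and the system is completely observable.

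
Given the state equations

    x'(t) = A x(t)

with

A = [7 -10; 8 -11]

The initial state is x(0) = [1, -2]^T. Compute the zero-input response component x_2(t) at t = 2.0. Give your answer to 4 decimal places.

1.5893

det(sI - A) = s^2 - (tr A)s + det A, with tr A = 7 + (-11) = -4 and det A = 7·(-11) - (-10)·8 = -77 - (-80) = 3.
So p(s) = det(sI - A) = s^2 + 4s + 3.
Factor s^2 + 4s + 3: two numbers with sum -4 and product 3 are -1 and -3, so s^2 + 4s + 3 = (s + 1)(s + 3).
Hence p(s) = (s + 1) (s + 3), with roots -3, -1.
The eigenvalues -3, -1 are distinct and real, so A is diagonalisable and x(t) = e^{At} x(0) = V diag(e^{λ_i t}) V^{-1} x(0), where the columns of V are the eigenvectors.
λ = -3: A - (-3)I = [[10, -10], [8, -8]]. Row 1 gives 10·v1 + (-10)·v2 = 0, so take v_1 = [1, 1]^T.
λ = -1: A - (-1)I = [[8, -10], [8, -10]]. Row 1 gives 8·v1 + (-10)·v2 = 0, so take v_2 = [5, 4]^T.
V = [v_1 v_2] = [[1, 5], [1, 4]] has det V = -1, so V^{-1} = adj(V)/det V = [[-4, 5], [1, -1]].
Modal coordinates z(0) = V^{-1} x(0): (-4)·1 + 5·(-2) = -14; 1·1 + (-1)·(-2) = 3; so z(0) = [-14, 3]^T.
x_2(t) = Σ_i (v_i)_2 · z_i(0) · e^{λ_i t} (row 2 of V times the modal terms).
x_2(2.0) = 1·(-14)·e^{-3·2.0} + 4·3·e^{-1·2.0} = (-14)·0.002479 + 12·0.135335 = 1.5893.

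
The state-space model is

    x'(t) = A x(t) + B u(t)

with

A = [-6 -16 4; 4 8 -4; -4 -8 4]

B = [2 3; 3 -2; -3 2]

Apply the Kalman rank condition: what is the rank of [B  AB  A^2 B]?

2

AB = [[-72, 22], [44, -12], [-44, 12]]
A^2B = [[-448, 108], [240, -56], [-240, 56]]
Controllability matrix C = [B  AB  A^2B] = [[2, 3, -72, 22, -448, 108], [3, -2, 44, -12, 240, -56], [-3, 2, -44, 12, -240, 56]]
The rows r1, r2, r3 of C are linearly dependent: r2 + r3 = 0 (check each entry), so rank(C) ≤ 2.
The 2×2 minor from rows 1, 2, columns 1, 2 is 2·(-2) - 3·3 = -4 - 9 = -13 ≠ 0, so rank(C) = 2.
rank(C) = 2 < n = 3, so the pair (A, B) is not completely controllable.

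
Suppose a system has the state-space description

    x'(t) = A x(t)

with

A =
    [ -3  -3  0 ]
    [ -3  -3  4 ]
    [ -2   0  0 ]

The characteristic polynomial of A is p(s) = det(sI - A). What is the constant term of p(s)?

-24

Expand det(sI - A) for the 3×3 matrix.
p(s) = s^3 + 6s^2 - 24.
(Check: constant term = det(-A) = (-1)^3 det A = -24; coefficient of s^2 = -tr A = 6.)
The constant term is -24.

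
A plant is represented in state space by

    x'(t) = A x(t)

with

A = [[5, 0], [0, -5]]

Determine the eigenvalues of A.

-5, 5

det(sI - A) = s^2 - (tr A)s + det A, with tr A = 5 + (-5) = 0 and det A = 5·(-5) - 0·0 = -25 - 0 = -25.
So p(s) = det(sI - A) = s^2 - 25.
Factor s^2 - 25: two numbers with sum 0 and product -25 are 5 and -5, so s^2 - 25 = (s - 5)(s + 5).
Hence p(s) = (s - 5) (s + 5), with roots -5, 5.
At least one eigenvalue has non-negative real part, so the system is not asymptotically stable.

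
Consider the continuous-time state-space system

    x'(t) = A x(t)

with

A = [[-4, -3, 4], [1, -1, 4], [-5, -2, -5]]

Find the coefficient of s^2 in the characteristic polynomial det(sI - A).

10

Expand det(sI - A) for the 3×3 matrix.
p(s) = s^3 + 10s^2 + 60s + 35.
(Check: constant term = det(-A) = (-1)^3 det A = 35; coefficient of s^2 = -tr A = 10.)
The coefficient of s^2 is 10.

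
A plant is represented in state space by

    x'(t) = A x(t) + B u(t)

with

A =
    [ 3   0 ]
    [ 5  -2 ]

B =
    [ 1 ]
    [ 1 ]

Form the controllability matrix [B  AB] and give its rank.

AB = [[3], [3]]
Controllability matrix C = [B  AB] = [[1, 3], [1, 3]]
Every column of C is a scalar multiple of column 1 = [1, 1] (multipliers 1, 3), so the columns span a one-dimensional space.
C ≠ 0, hence rank(C) = 1.
rank(C) = 1 < n = 2, so the pair (A, B) is not completely controllable.

1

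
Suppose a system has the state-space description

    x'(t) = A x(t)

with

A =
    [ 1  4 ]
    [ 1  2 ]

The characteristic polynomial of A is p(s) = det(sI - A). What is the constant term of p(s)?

-2

For a 2×2 matrix, det(sI - A) = s^2 - (tr A)s + det A.
tr A = 3, det A = -2.
So p(s) = s^2 - 3s - 2.
The constant term is -2.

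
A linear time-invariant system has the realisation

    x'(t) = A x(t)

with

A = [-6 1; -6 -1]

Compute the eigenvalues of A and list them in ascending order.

det(sI - A) = s^2 - (tr A)s + det A, with tr A = (-6) + (-1) = -7 and det A = (-6)·(-1) - 1·(-6) = 6 - (-6) = 12.
So p(s) = det(sI - A) = s^2 + 7s + 12.
Factor s^2 + 7s + 12: two numbers with sum -7 and product 12 are -3 and -4, so s^2 + 7s + 12 = (s + 3)(s + 4).
Hence p(s) = (s + 3) (s + 4), with roots -4, -3.
All eigenvalues have negative real part, so the system is asymptotically stable.

-4, -3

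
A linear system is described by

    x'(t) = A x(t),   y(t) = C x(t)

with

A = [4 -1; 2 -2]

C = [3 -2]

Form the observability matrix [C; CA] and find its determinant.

19

CA = [[8, 1]]
Observability matrix O = [C; CA] = [[3, -2], [8, 1]]
det(O) = 3·1 - (-2)·8 = 3 - (-16) = 19
Since det(O) ≠ 0, rank(O) = 2 and the system is completely observable.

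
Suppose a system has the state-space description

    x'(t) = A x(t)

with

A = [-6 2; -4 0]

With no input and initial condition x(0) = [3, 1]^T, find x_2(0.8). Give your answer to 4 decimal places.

det(sI - A) = s^2 - (tr A)s + det A, with tr A = (-6) + 0 = -6 and det A = (-6)·0 - 2·(-4) = 0 - (-8) = 8.
So p(s) = det(sI - A) = s^2 + 6s + 8.
Factor s^2 + 6s + 8: two numbers with sum -6 and product 8 are -2 and -4, so s^2 + 6s + 8 = (s + 2)(s + 4).
Hence p(s) = (s + 2) (s + 4), with roots -4, -2.
The eigenvalues -4, -2 are distinct and real, so A is diagonalisable and x(t) = e^{At} x(0) = V diag(e^{λ_i t}) V^{-1} x(0), where the columns of V are the eigenvectors.
λ = -4: A - (-4)I = [[-2, 2], [-4, 4]]. Row 1 gives (-2)·v1 + 2·v2 = 0, so take v_1 = [1, 1]^T.
λ = -2: A - (-2)I = [[-4, 2], [-4, 2]]. Row 1 gives (-4)·v1 + 2·v2 = 0, so take v_2 = [1, 2]^T.
V = [v_1 v_2] = [[1, 1], [1, 2]] has det V = 1, so V^{-1} = adj(V)/det V = [[2, -1], [-1, 1]].
Modal coordinates z(0) = V^{-1} x(0): 2·3 + (-1)·1 = 5; (-1)·3 + 1·1 = -2; so z(0) = [5, -2]^T.
x_2(t) = Σ_i (v_i)_2 · z_i(0) · e^{λ_i t} (row 2 of V times the modal terms).
x_2(0.8) = 1·5·e^{-4·0.8} + 2·(-2)·e^{-2·0.8} = 5·0.040762 + (-4)·0.201897 = -0.6038.

-0.6038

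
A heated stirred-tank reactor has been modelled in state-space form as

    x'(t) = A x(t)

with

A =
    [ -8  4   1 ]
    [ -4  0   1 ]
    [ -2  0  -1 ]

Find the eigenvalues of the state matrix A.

-4, -3, -2

det(sI - A) = s^3 - (tr A)s^2 + (M11 + M22 + M33)s - det A, where Mii is the 2×2 principal minor of A obtained by deleting row i and column i.
tr A = (-8) + 0 + (-1) = -9; M11 = 0·(-1) - 1·0 = 0 - 0 = 0; M22 = (-8)·(-1) - 1·(-2) = 8 - (-2) = 10; M33 = (-8)·0 - 4·(-4) = 0 - (-16) = 16; sum of minors = 26.
det A = (-8)·(0·(-1) - 1·0) - 4·((-4)·(-1) - 1·(-2)) + 1·((-4)·0 - 0·(-2)) = (-8)·0 - 4·6 + 1·0 = -24.
So p(s) = det(sI - A) = s^3 + 9s^2 + 26s + 24.
Rational-root test: any integer root divides 24. Testing small divisors, s = -2 works: p(-2) = -8 + 36 + (-52) + 24 = 0, so (s + 2) is a factor.
Dividing, p(s) = (s + 2)(s^2 + 7s + 12).
Factor s^2 + 7s + 12: two numbers with sum -7 and product 12 are -3 and -4, so s^2 + 7s + 12 = (s + 3)(s + 4).
Hence p(s) = (s + 2) (s + 3) (s + 4), with roots -4, -3, -2.
All eigenvalues have negative real part, so the system is asymptotically stable.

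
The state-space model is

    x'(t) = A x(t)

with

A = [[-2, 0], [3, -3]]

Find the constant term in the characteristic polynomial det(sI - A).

For a 2×2 matrix, det(sI - A) = s^2 - (tr A)s + det A.
tr A = -5, det A = 6.
So p(s) = s^2 + 5s + 6.
The constant term is 6.

6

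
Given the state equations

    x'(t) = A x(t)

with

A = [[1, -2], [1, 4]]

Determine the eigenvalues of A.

det(sI - A) = s^2 - (tr A)s + det A, with tr A = 1 + 4 = 5 and det A = 1·4 - (-2)·1 = 4 - (-2) = 6.
So p(s) = det(sI - A) = s^2 - 5s + 6.
Factor s^2 - 5s + 6: two numbers with sum 5 and product 6 are 3 and 2, so s^2 - 5s + 6 = (s - 3)(s - 2).
Hence p(s) = (s - 3) (s - 2), with roots 2, 3.
At least one eigenvalue has non-negative real part, so the system is not asymptotically stable.

2, 3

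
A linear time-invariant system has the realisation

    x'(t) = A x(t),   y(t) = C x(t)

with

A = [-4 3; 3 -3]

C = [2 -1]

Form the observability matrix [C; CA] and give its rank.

CA = [[-11, 9]]
Observability matrix O = [C; CA] = [[2, -1], [-11, 9]]
det(O) = 2·9 - (-1)·(-11) = 18 - 11 = 7 ≠ 0, so rank(O) = 2.
rank(O) = 2 = n, so the pair (A, C) is completely observable.

2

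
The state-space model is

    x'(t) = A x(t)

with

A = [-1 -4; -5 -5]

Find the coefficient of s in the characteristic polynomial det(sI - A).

6

For a 2×2 matrix, det(sI - A) = s^2 - (tr A)s + det A.
tr A = -6, det A = -15.
So p(s) = s^2 + 6s - 15.
The coefficient of s is 6.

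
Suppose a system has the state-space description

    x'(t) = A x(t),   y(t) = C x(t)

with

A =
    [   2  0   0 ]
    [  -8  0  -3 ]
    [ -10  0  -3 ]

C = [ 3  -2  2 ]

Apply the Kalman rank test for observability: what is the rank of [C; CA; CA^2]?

CA = [[2, 0, 0]]
CA^2 = [[4, 0, 0]]
Observability matrix O = [C; CA; CA^2] = [[3, -2, 2], [2, 0, 0], [4, 0, 0]]
The columns c1, c2, c3 of O are linearly dependent: c2 + c3 = 0 (check each entry), so rank(O) ≤ 2.
The 2×2 minor from rows 1, 2, columns 1, 2 is 3·0 - (-2)·2 = 0 - (-4) = 4 ≠ 0, so rank(O) = 2.
rank(O) = 2 < n = 3, so the pair (A, C) is not completely observable.

2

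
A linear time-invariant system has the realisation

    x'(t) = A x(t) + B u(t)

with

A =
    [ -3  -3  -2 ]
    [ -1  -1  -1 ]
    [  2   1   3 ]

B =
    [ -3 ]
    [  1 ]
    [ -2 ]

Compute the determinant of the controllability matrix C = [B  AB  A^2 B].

AB = [[10], [4], [-11]]
A^2B = [[-20], [-3], [-9]]
Controllability matrix C = [B  AB  A^2B] = [[-3, 10, -20], [1, 4, -3], [-2, -11, -9]]
Expanding along the first row, det(C) = (-3)·(4·(-9) - (-3)·(-11)) - 10·(1·(-9) - (-3)·(-2)) + (-20)·(1·(-11) - 4·(-2)) = (-3)·(-69) - 10·(-15) + (-20)·(-3) = 417
Since det(C) ≠ 0, rank(C) = 3 and the system is completely controllable.

417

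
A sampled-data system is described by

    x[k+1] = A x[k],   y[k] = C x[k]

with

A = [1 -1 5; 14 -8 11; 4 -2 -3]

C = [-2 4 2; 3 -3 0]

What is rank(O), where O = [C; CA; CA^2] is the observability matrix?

2

CA = [[62, -34, 28], [-39, 21, -18]]
CA^2 = [[-302, 154, -148], [183, -93, 90]]
Observability matrix O = [C; CA; CA^2] = [[-2, 4, 2], [3, -3, 0], [62, -34, 28], [-39, 21, -18], [-302, 154, -148], [183, -93, 90]]
The columns c1, c2, c3 of O are linearly dependent: -c1 - c2 + c3 = 0 (check each entry), so rank(O) ≤ 2.
The 2×2 minor from rows 1, 2, columns 1, 2 is (-2)·(-3) - 4·3 = 6 - 12 = -6 ≠ 0, so rank(O) = 2.
rank(O) = 2 < n = 3, so the pair (A, C) is not completely observable.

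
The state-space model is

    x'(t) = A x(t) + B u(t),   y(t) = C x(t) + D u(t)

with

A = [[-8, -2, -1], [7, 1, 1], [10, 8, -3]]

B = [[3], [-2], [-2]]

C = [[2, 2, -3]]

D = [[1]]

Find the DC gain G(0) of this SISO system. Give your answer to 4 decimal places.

-2.7000

G(0) = C(-A)^{-1}B + D = -C A^{-1} B + D.
det A = -20, so A^{-1} = (1/-20)·adj(A) = [[11/20, 7/10, 1/20], [-31/20, -17/10, -1/20], [-23/10, -11/5, -3/10]]
A^{-1} B = [3/20, -23/20, -19/10]^T
C A^{-1} B = 37/10
G(0) = D - C A^{-1} B = 1 - (37/10) = -27/10 ≈ -2.7000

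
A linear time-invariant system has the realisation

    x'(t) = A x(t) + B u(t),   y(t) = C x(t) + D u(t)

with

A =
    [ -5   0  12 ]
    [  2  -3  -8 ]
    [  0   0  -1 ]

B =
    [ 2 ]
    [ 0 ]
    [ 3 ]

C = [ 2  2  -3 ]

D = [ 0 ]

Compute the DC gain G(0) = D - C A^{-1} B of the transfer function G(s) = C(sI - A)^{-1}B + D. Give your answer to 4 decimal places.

0.3333

G(0) = C(-A)^{-1}B + D = -C A^{-1} B + D.
det A = -15, so A^{-1} = (1/-15)·adj(A) = [[-1/5, 0, -12/5], [-2/15, -1/3, 16/15], [0, 0, -1]]
A^{-1} B = [-38/5, 44/15, -3]^T
C A^{-1} B = -1/3
G(0) = D - C A^{-1} B = 0 - (-1/3) = 1/3 ≈ 0.3333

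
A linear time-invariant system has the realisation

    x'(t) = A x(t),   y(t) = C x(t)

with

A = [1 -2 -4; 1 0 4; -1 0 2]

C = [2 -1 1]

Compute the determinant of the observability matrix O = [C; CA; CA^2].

372

CA = [[0, -4, -10]]
CA^2 = [[6, 0, -36]]
Observability matrix O = [C; CA; CA^2] = [[2, -1, 1], [0, -4, -10], [6, 0, -36]]
Expanding along the first row, det(O) = 2·((-4)·(-36) - (-10)·0) - (-1)·(0·(-36) - (-10)·6) + 1·(0·0 - (-4)·6) = 2·144 - (-1)·60 + 1·24 = 372
Since det(O) ≠ 0, rank(O) = 3 and the system is completely observable.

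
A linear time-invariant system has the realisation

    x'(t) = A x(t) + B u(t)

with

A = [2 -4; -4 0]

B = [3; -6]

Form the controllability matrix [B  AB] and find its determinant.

144

AB = [[30], [-12]]
Controllability matrix C = [B  AB] = [[3, 30], [-6, -12]]
det(C) = 3·(-12) - 30·(-6) = -36 - (-180) = 144
Since det(C) ≠ 0, rank(C) = 2 and the system is completely controllable.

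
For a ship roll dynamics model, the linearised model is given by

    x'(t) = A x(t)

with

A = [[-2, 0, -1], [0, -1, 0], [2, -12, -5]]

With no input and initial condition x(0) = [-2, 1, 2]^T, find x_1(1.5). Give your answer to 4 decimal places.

0.3328

det(sI - A) = s^3 - (tr A)s^2 + (M11 + M22 + M33)s - det A, where Mii is the 2×2 principal minor of A obtained by deleting row i and column i.
tr A = (-2) + (-1) + (-5) = -8; M11 = (-1)·(-5) - 0·(-12) = 5 - 0 = 5; M22 = (-2)·(-5) - (-1)·2 = 10 - (-2) = 12; M33 = (-2)·(-1) - 0·0 = 2 - 0 = 2; sum of minors = 19.
det A = (-2)·((-1)·(-5) - 0·(-12)) - 0·(0·(-5) - 0·2) + (-1)·(0·(-12) - (-1)·2) = (-2)·5 - 0·0 + (-1)·2 = -12.
So p(s) = det(sI - A) = s^3 + 8s^2 + 19s + 12.
Rational-root test: any integer root divides 12. Testing small divisors, s = -1 works: p(-1) = -1 + 8 + (-19) + 12 = 0, so (s + 1) is a factor.
Dividing, p(s) = (s + 1)(s^2 + 7s + 12).
Factor s^2 + 7s + 12: two numbers with sum -7 and product 12 are -3 and -4, so s^2 + 7s + 12 = (s + 3)(s + 4).
Hence p(s) = (s + 1) (s + 3) (s + 4), with roots -4, -3, -1.
The eigenvalues -4, -3, -1 are distinct and real, so A is diagonalisable and x(t) = e^{At} x(0) = V diag(e^{λ_i t}) V^{-1} x(0), where the columns of V are the eigenvectors.
λ = -4: A - (-4)I = [[2, 0, -1], [0, 3, 0], [2, -12, -1]]. v must be orthogonal to every row; (row 1) × (row 2) = [3, 0, 6], so take v_1 = [-1, 0, -2]^T.
λ = -3: A - (-3)I = [[1, 0, -1], [0, 2, 0], [2, -12, -2]]. v must be orthogonal to every row; (row 1) × (row 2) = [2, 0, 2], so take v_2 = [1, 0, 1]^T.
λ = -1: A - (-1)I = [[-1, 0, -1], [0, 0, 0], [2, -12, -4]]. v must be orthogonal to every row; (row 1) × (row 3) = [-12, -6, 12], so take v_3 = [2, 1, -2]^T.
V = [v_1 v_2 v_3] = [[-1, 1, 2], [0, 0, 1], [-2, 1, -2]] has det V = -1, so V^{-1} = adj(V)/det V = [[1, -4, -1], [2, -6, -1], [0, 1, 0]].
Modal coordinates z(0) = V^{-1} x(0): 1·(-2) + (-4)·1 + (-1)·2 = -8; 2·(-2) + (-6)·1 + (-1)·2 = -12; 0·(-2) + 1·1 + 0·2 = 1; so z(0) = [-8, -12, 1]^T.
x_1(t) = Σ_i (v_i)_1 · z_i(0) · e^{λ_i t} (row 1 of V times the modal terms).
x_1(1.5) = (-1)·(-8)·e^{-4·1.5} + 1·(-12)·e^{-3·1.5} + 2·1·e^{-1·1.5} = 8·0.002479 + (-12)·0.011109 + 2·0.223130 = 0.3328.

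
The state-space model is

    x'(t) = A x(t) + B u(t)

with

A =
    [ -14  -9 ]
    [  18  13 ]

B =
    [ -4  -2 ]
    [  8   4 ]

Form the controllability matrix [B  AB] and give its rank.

1

AB = [[-16, -8], [32, 16]]
Controllability matrix C = [B  AB] = [[-4, -2, -16, -8], [8, 4, 32, 16]]
Every column of C is a scalar multiple of column 1 = [-4, 8] (multipliers 1, 1/2, 4, 2), so the columns span a one-dimensional space.
C ≠ 0, hence rank(C) = 1.
rank(C) = 1 < n = 2, so the pair (A, B) is not completely controllable.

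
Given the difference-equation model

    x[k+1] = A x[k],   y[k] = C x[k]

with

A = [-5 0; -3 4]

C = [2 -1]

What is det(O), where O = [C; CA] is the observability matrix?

CA = [[-7, -4]]
Observability matrix O = [C; CA] = [[2, -1], [-7, -4]]
det(O) = 2·(-4) - (-1)·(-7) = -8 - 7 = -15
Since det(O) ≠ 0, rank(O) = 2 and the system is completely observable.

-15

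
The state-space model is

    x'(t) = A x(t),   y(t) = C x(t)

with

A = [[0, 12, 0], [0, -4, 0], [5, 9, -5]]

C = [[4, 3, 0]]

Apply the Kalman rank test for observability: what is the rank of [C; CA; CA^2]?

2

CA = [[0, 36, 0]]
CA^2 = [[0, -144, 0]]
Observability matrix O = [C; CA; CA^2] = [[4, 3, 0], [0, 36, 0], [0, -144, 0]]
Column 3 of O is identically zero, so rank(O) ≤ 2.
The 2×2 minor from rows 1, 2, columns 1, 2 is 4·36 - 3·0 = 144 - 0 = 144 ≠ 0, so rank(O) = 2.
rank(O) = 2 < n = 3, so the pair (A, C) is not completely observable.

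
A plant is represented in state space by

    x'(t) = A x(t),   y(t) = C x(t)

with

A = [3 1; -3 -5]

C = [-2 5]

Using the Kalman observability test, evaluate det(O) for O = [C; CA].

CA = [[-21, -27]]
Observability matrix O = [C; CA] = [[-2, 5], [-21, -27]]
det(O) = (-2)·(-27) - 5·(-21) = 54 - (-105) = 159
Since det(O) ≠ 0, rank(O) = 2 and the system is completely observable.

159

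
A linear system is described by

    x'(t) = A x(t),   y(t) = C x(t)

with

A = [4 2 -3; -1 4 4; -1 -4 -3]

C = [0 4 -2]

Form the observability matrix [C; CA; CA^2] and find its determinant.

-7040

CA = [[-2, 24, 22]]
CA^2 = [[-54, 4, 36]]
Observability matrix O = [C; CA; CA^2] = [[0, 4, -2], [-2, 24, 22], [-54, 4, 36]]
Expanding along the first row, det(O) = 0·(24·36 - 22·4) - 4·((-2)·36 - 22·(-54)) + (-2)·((-2)·4 - 24·(-54)) = 0·776 - 4·1116 + (-2)·1288 = -7040
Since det(O) ≠ 0, rank(O) = 3 and the system is completely observable.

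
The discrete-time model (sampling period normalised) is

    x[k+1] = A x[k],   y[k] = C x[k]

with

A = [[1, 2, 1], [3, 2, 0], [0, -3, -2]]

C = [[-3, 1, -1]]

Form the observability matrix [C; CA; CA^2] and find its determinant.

9

CA = [[0, -1, -1]]
CA^2 = [[-3, 1, 2]]
Observability matrix O = [C; CA; CA^2] = [[-3, 1, -1], [0, -1, -1], [-3, 1, 2]]
Expanding along the first row, det(O) = (-3)·((-1)·2 - (-1)·1) - 1·(0·2 - (-1)·(-3)) + (-1)·(0·1 - (-1)·(-3)) = (-3)·(-1) - 1·(-3) + (-1)·(-3) = 9
Since det(O) ≠ 0, rank(O) = 3 and the system is completely observable.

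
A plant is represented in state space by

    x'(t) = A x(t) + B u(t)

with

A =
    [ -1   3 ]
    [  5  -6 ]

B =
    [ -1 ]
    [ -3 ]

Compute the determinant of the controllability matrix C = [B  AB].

AB = [[-8], [13]]
Controllability matrix C = [B  AB] = [[-1, -8], [-3, 13]]
det(C) = (-1)·13 - (-8)·(-3) = -13 - 24 = -37
Since det(C) ≠ 0, rank(C) = 2 and the system is completely controllable.

-37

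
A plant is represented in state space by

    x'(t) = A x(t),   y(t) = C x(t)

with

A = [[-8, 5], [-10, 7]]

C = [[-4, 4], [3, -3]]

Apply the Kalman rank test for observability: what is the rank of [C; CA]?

CA = [[-8, 8], [6, -6]]
Observability matrix O = [C; CA] = [[-4, 4], [3, -3], [-8, 8], [6, -6]]
Every row of O is a scalar multiple of row 1 = [-4, 4] (multipliers 1, -3/4, 2, -3/2), so the rows span a one-dimensional space.
O ≠ 0, hence rank(O) = 1.
rank(O) = 1 < n = 2, so the pair (A, C) is not completely observable.

1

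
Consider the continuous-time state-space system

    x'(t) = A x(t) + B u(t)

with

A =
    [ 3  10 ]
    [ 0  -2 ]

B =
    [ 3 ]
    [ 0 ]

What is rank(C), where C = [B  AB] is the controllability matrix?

1

AB = [[9], [0]]
Controllability matrix C = [B  AB] = [[3, 9], [0, 0]]
Every column of C is a scalar multiple of column 1 = [3, 0] (multipliers 1, 3), so the columns span a one-dimensional space.
C ≠ 0, hence rank(C) = 1.
rank(C) = 1 < n = 2, so the pair (A, B) is not completely controllable.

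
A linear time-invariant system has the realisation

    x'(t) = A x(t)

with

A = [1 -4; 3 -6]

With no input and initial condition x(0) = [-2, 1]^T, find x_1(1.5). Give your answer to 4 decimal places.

det(sI - A) = s^2 - (tr A)s + det A, with tr A = 1 + (-6) = -5 and det A = 1·(-6) - (-4)·3 = -6 - (-12) = 6.
So p(s) = det(sI - A) = s^2 + 5s + 6.
Factor s^2 + 5s + 6: two numbers with sum -5 and product 6 are -2 and -3, so s^2 + 5s + 6 = (s + 2)(s + 3).
Hence p(s) = (s + 2) (s + 3), with roots -3, -2.
The eigenvalues -3, -2 are distinct and real, so A is diagonalisable and x(t) = e^{At} x(0) = V diag(e^{λ_i t}) V^{-1} x(0), where the columns of V are the eigenvectors.
λ = -3: A - (-3)I = [[4, -4], [3, -3]]. Row 1 gives 4·v1 + (-4)·v2 = 0, so take v_1 = [1, 1]^T.
λ = -2: A - (-2)I = [[3, -4], [3, -4]]. Row 1 gives 3·v1 + (-4)·v2 = 0, so take v_2 = [4, 3]^T.
V = [v_1 v_2] = [[1, 4], [1, 3]] has det V = -1, so V^{-1} = adj(V)/det V = [[-3, 4], [1, -1]].
Modal coordinates z(0) = V^{-1} x(0): (-3)·(-2) + 4·1 = 10; 1·(-2) + (-1)·1 = -3; so z(0) = [10, -3]^T.
x_1(t) = Σ_i (v_i)_1 · z_i(0) · e^{λ_i t} (row 1 of V times the modal terms).
x_1(1.5) = 1·10·e^{-3·1.5} + 4·(-3)·e^{-2·1.5} = 10·0.011109 + (-12)·0.049787 = -0.4864.

-0.4864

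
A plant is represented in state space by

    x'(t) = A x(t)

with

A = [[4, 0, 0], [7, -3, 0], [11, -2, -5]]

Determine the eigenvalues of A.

-5, -3, 4

det(sI - A) = s^3 - (tr A)s^2 + (M11 + M22 + M33)s - det A, where Mii is the 2×2 principal minor of A obtained by deleting row i and column i.
tr A = 4 + (-3) + (-5) = -4; M11 = (-3)·(-5) - 0·(-2) = 15 - 0 = 15; M22 = 4·(-5) - 0·11 = -20 - 0 = -20; M33 = 4·(-3) - 0·7 = -12 - 0 = -12; sum of minors = -17.
det A = 4·((-3)·(-5) - 0·(-2)) - 0·(7·(-5) - 0·11) + 0·(7·(-2) - (-3)·11) = 4·15 - 0·(-35) + 0·19 = 60.
So p(s) = det(sI - A) = s^3 + 4s^2 - 17s - 60.
Rational-root test: any integer root divides -60. Testing small divisors, s = -3 works: p(-3) = -27 + 36 + 51 + (-60) = 0, so (s + 3) is a factor.
Dividing, p(s) = (s + 3)(s^2 + s - 20).
Factor s^2 + s - 20: two numbers with sum -1 and product -20 are 4 and -5, so s^2 + s - 20 = (s - 4)(s + 5).
Hence p(s) = (s - 4) (s + 3) (s + 5), with roots -5, -3, 4.
At least one eigenvalue has non-negative real part, so the system is not asymptotically stable.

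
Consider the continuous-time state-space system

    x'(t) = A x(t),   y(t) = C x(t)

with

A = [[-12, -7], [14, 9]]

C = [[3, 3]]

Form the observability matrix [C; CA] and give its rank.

1

CA = [[6, 6]]
Observability matrix O = [C; CA] = [[3, 3], [6, 6]]
Every row of O is a scalar multiple of row 1 = [3, 3] (multipliers 1, 2), so the rows span a one-dimensional space.
O ≠ 0, hence rank(O) = 1.
rank(O) = 1 < n = 2, so the pair (A, C) is not completely observable.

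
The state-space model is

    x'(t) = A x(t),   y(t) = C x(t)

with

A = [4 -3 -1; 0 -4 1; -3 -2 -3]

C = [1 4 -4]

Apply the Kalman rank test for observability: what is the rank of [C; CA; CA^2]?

3

CA = [[16, -11, 15]]
CA^2 = [[19, -34, -72]]
Observability matrix O = [C; CA; CA^2] = [[1, 4, -4], [16, -11, 15], [19, -34, -72]]
det(O) = 1·((-11)·(-72) - 15·(-34)) - 4·(16·(-72) - 15·19) + (-4)·(16·(-34) - (-11)·19) = 1·1302 - 4·(-1437) + (-4)·(-335) = 8390 ≠ 0, so rank(O) = 3.
rank(O) = 3 = n, so the pair (A, C) is completely observable.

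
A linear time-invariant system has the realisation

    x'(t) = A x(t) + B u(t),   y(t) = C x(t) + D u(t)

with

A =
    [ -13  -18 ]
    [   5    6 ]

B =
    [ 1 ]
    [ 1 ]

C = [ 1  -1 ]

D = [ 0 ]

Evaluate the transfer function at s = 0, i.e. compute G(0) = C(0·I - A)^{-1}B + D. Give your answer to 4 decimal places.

G(0) = C(-A)^{-1}B + D = -C A^{-1} B + D.
det A = 12, so A^{-1} = (1/12)·adj(A) = [[1/2, 3/2], [-5/12, -13/12]]
A^{-1} B = [2, -3/2]^T
C A^{-1} B = 7/2
G(0) = D - C A^{-1} B = 0 - (7/2) = -7/2 ≈ -3.5000

-3.5000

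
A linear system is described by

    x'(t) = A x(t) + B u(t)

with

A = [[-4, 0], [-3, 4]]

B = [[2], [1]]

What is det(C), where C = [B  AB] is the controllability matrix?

AB = [[-8], [-2]]
Controllability matrix C = [B  AB] = [[2, -8], [1, -2]]
det(C) = 2·(-2) - (-8)·1 = -4 - (-8) = 4
Since det(C) ≠ 0, rank(C) = 2 and the system is completely controllable.

4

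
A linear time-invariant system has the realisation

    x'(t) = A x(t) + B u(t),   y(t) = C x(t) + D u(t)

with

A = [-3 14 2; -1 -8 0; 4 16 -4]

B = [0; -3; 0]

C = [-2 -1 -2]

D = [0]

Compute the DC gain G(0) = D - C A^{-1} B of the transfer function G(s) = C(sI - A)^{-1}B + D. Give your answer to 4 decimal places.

G(0) = C(-A)^{-1}B + D = -C A^{-1} B + D.
det A = -120, so A^{-1} = (1/-120)·adj(A) = [[-4/15, -11/15, -2/15], [1/30, -1/30, 1/60], [-2/15, -13/15, -19/60]]
A^{-1} B = [11/5, 1/10, 13/5]^T
C A^{-1} B = -97/10
G(0) = D - C A^{-1} B = 0 - (-97/10) = 97/10 ≈ 9.7000

9.7000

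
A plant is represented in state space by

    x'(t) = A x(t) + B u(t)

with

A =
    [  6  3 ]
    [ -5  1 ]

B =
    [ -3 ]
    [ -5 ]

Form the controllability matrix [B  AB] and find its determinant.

-195

AB = [[-33], [10]]
Controllability matrix C = [B  AB] = [[-3, -33], [-5, 10]]
det(C) = (-3)·10 - (-33)·(-5) = -30 - 165 = -195
Since det(C) ≠ 0, rank(C) = 2 and the system is completely controllable.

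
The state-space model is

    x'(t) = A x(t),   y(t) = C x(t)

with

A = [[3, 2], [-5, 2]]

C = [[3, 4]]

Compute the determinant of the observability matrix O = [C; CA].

CA = [[-11, 14]]
Observability matrix O = [C; CA] = [[3, 4], [-11, 14]]
det(O) = 3·14 - 4·(-11) = 42 - (-44) = 86
Since det(O) ≠ 0, rank(O) = 2 and the system is completely observable.

86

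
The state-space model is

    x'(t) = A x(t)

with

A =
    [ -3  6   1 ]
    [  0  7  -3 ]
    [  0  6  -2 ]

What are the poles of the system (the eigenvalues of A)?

-3, 1, 4

det(sI - A) = s^3 - (tr A)s^2 + (M11 + M22 + M33)s - det A, where Mii is the 2×2 principal minor of A obtained by deleting row i and column i.
tr A = (-3) + 7 + (-2) = 2; M11 = 7·(-2) - (-3)·6 = -14 - (-18) = 4; M22 = (-3)·(-2) - 1·0 = 6 - 0 = 6; M33 = (-3)·7 - 6·0 = -21 - 0 = -21; sum of minors = -11.
det A = (-3)·(7·(-2) - (-3)·6) - 6·(0·(-2) - (-3)·0) + 1·(0·6 - 7·0) = (-3)·4 - 6·0 + 1·0 = -12.
So p(s) = det(sI - A) = s^3 - 2s^2 - 11s + 12.
Rational-root test: any integer root divides 12. Testing small divisors, s = 1 works: p(1) = 1 + (-2) + (-11) + 12 = 0, so (s - 1) is a factor.
Dividing, p(s) = (s - 1)(s^2 - s - 12).
Factor s^2 - s - 12: two numbers with sum 1 and product -12 are 4 and -3, so s^2 - s - 12 = (s - 4)(s + 3).
Hence p(s) = (s - 4) (s - 1) (s + 3), with roots -3, 1, 4.
At least one eigenvalue has non-negative real part, so the system is not asymptotically stable.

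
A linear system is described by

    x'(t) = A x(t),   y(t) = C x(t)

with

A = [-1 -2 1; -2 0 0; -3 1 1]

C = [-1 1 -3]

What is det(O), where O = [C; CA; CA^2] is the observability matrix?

490

CA = [[8, -1, -4]]
CA^2 = [[6, -20, 4]]
Observability matrix O = [C; CA; CA^2] = [[-1, 1, -3], [8, -1, -4], [6, -20, 4]]
Expanding along the first row, det(O) = (-1)·((-1)·4 - (-4)·(-20)) - 1·(8·4 - (-4)·6) + (-3)·(8·(-20) - (-1)·6) = (-1)·(-84) - 1·56 + (-3)·(-154) = 490
Since det(O) ≠ 0, rank(O) = 3 and the system is completely observable.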